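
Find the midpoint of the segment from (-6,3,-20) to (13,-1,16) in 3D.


Mx = (-6+13)/2 = 3.5000
My = (3- 1)/2 = 1.0000
Mz = (-20+16)/2 = -2.0000

M = (3.5000, 1.0000, -2.0000)


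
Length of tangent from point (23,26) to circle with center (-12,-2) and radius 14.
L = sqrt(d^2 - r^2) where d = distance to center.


d = sqrt((23+ 12)^2 + (26+ 2)^2) = sqrt(1225+784) = 44.8219
L = sqrt(2009.0000 - 196) = sqrt(1813.0000) = 42.5793

42.5793


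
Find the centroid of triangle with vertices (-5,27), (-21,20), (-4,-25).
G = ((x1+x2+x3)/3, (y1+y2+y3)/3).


Gx = (-5- 21- 4)/3 = -30/3 = -10.0000
Gy = (27+20- 25)/3 = 22/3 = 7.3333

G = (-10.0000, 7.3333)


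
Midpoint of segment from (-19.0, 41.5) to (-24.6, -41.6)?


Mx = (-19.0 - 24.6)/2 = -43.6/2 = -21.8000
My = (41.5 - 41.6)/2 = -0.1/2 = -0.0500

(-21.8000, -0.0500)


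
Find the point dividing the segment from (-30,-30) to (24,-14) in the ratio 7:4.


Px = (7*24 + 4*(-30))/11 = 48/11 = 4.3636
Py = (7*(-14) + 4*(-30))/11 = -218/11 = -19.8182

P = (4.3636, -19.8182)


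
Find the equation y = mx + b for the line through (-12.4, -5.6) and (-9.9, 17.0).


m = (22.6)/(2.5) = 9.0400
b = y1 - m*x1 = -5.6 - (22.6*(-12.4))/(2.5) = -5.6 + 112.0960 = 106.4960

y = 9.0400x + 106.4960


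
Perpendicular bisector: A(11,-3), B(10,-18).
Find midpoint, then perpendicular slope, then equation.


Midpoint = (10.5, -10.5)
Slope of AB = dy/dx = -15/(-1) = 15.0000
Perp slope = -dx/dy = -1/15 = -0.0667
b = My - (perp slope)*Mx = -10.5 + (-1*10.5)/(-15) = -10.5 + 0.7000 = -9.8000

y = -0.0667x - 9.8000


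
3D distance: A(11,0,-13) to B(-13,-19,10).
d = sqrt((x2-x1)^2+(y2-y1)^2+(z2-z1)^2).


dx=-24, dy=-19, dz=23
d = sqrt(576+361+529) = sqrt(1466) = 38.2884

38.2884


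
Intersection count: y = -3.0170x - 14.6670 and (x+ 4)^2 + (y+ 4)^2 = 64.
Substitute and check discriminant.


Substitute y = -3.0170x - 14.6670: (x+ 4)^2 + (-3.0170x- 14.6670+ 4)^2 = 64
Expand to Ax^2 + Bx + C = 0, where b-k = -10.667
A = 1+m^2 = 10.102289
B = 2(m(b-k) - h) = 2(-3.0170*(-10.667) + 4) = 72.364678
C = h^2 + (b-k)^2 - r^2 = 16 + 113.784889 - 64 = 65.784889
disc = B^2-4AC = 5236.6466 - 2658.3118 = 2578.3348
disc > 0

2 intersection points


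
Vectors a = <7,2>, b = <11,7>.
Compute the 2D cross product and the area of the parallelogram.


cross = 7*7 - 2*11 = 49 - 22 = 27
Parallelogram area = |27| = 27

cross = 27, parallelogram area = 27


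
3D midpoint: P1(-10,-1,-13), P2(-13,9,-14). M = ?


Mx = (-10- 13)/2 = -11.5000
My = (-1+9)/2 = 4.0000
Mz = (-13- 14)/2 = -13.5000

M = (-11.5000, 4.0000, -13.5000)


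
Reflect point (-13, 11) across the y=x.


Reflection rule for y=x: (y, x)
(-13, 11) -> (11, -13)

(11, -13)


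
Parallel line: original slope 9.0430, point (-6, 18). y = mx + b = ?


Parallel lines have equal slopes.
m2 = 9.0430
b2 = 18 - 9.0430*(-6) = 72.2580

y = 9.0430x + 72.2580


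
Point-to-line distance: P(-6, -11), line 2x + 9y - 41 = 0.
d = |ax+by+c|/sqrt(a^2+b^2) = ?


|2*(-6) + 9*(-11) - 41| = |-152| = 152
sqrt(4 + 81) = sqrt(85) = 9.2195
d = 152/sqrt(85) = 16.4867

16.4867


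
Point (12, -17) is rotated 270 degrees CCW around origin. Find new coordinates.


cos(270) = 0, sin(270) = -1
x' = 12*0 + 17*(-1) = -17
y' = 12*(-1) - 17*0 = -12

(-17, -12)


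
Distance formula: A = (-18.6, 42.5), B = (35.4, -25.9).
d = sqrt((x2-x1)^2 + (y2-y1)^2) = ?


dx = 35.4 + 18.6 = 54.0
dy = -25.9 - 42.5 = -68.4
d = sqrt(2916.0 + 4678.56) = sqrt(7594.56) = 87.1468

87.1468


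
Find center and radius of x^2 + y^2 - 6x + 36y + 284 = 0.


h = -D/2 = 6/2 = 3
k = -E/2 = -36/2 = -18
r^2 = h^2 + k^2 - F = 9 + 324 - 284 = 49
r = 7

Center (3, -18), radius = 7


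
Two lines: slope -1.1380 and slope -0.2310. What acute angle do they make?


m1-m2 = -0.907
1+m1*m2 = 1.262878
tan(theta) = |-0.907/1.262878| = 0.718201
theta = arctan(|-0.907/1.262878|) = 35.6859 degrees (acute angle)

35.6859 degrees


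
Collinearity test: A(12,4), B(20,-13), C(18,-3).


12*(-13+ 3) + 20*(-3-4) + 18*(4+ 13)
= -120 - 140 + 306 = 46

No, not collinear (determinant = 46)


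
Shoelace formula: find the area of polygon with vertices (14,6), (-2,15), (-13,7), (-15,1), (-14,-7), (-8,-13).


sum(xi*y_{i+1}) = 14*15 - 2*7 - 13*1 - 15*(-7) - 14*(-13) - 8*6 = 422
sum(yi*x_{i+1}) = 6*(-2) + 15*(-13) + 7*(-15) + 1*(-14) - 7*(-8) - 13*14 = -452
Area = |422 + 452|/2 = 874/2 = 437.0000

437.0000 sq units


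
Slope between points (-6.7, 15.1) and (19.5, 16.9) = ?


dy = 16.9 - 15.1 = 1.8
dx = 19.5 + 6.7 = 26.2
m = 1.8/26.2 = 0.0687

m = 0.0687


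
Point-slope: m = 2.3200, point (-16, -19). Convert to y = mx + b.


y + 19 = 2.3200(x + 16)
y = 2.3200x - 19 - 2.3200*(-16)
y = 2.3200x + 18.1200

y = 2.3200x + 18.1200


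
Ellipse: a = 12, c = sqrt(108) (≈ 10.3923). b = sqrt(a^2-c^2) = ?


b^2 = 12^2 - (sqrt(108))^2 = 144 - 108 = 36
b = sqrt(36) = 6

b = 6


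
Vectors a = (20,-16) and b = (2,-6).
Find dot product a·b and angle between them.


a·b = 20*2 - 16*(-6) = 40 + 96 = 136
|a| = sqrt(400+256) = 25.6125
|b| = sqrt(4+36) = 6.3246
cos(theta) = 136/(sqrt(656)*sqrt(40)) = 136/sqrt(26240) = 0.839570
theta = arccos(136/sqrt(26240)) = 32.9052 degrees

a·b = 136, theta = 32.9052 deg


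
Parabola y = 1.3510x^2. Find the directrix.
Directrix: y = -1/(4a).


a = 1.3510
1/(4a) = 0.1850
directrix: y = -0.1850 = -0.1850

y = -0.1850


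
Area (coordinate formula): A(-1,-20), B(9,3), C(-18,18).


-1*(3-18) = 15
9*(18+ 20) = 342
-18*(-20-3) = 414
sum = 771
Area = |771|/2 = 385.5000

385.5000 sq units


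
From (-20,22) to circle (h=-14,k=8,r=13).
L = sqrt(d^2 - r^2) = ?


d = sqrt((-20+ 14)^2 + (22-8)^2) = sqrt(36+196) = 15.2315
L = sqrt(232.0000 - 169) = sqrt(63.0000) = 7.9373

7.9373


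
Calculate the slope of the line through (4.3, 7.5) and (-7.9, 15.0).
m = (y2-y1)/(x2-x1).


dy = 15.0 - 7.5 = 7.5
dx = -7.9 - 4.3 = -12.2
m = 7.5/(-12.2) = -0.6148

m = -0.6148


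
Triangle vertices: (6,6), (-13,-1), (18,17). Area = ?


6*(-1-17) = -108
-13*(17-6) = -143
18*(6+ 1) = 126
sum = -125
Area = |-125|/2 = 62.5000

62.5000 sq units


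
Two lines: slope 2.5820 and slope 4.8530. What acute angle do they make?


m1-m2 = -2.271
1+m1*m2 = 13.530446
tan(theta) = |-2.271/13.530446| = 0.167844
theta = arctan(|-2.271/13.530446|) = 9.5279 degrees (acute angle)

9.5279 degrees


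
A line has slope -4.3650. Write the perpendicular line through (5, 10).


Perpendicular slope = -1/m1 = -1/(-4.3650) = 0.2291
b2 = y0 - m2*x0 = 10 + 5/(-4.3650) = 10 - 1.1455 = 8.8545

y = 0.2291x + 8.8545


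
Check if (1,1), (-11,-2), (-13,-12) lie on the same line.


1*(-2+ 12) - 11*(-12-1) - 13*(1+ 2)
= 10 + 143 - 39 = 114

No, not collinear (determinant = 114)


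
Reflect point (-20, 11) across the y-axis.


Reflection rule for y-axis: (-x, y)
(-20, 11) -> (20, 11)

(20, 11)


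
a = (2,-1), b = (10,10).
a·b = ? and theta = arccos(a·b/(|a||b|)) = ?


a·b = 2*10 - 1*10 = 20 - 10 = 10
|a| = sqrt(4+1) = 2.2361
|b| = sqrt(100+100) = 14.1421
cos(theta) = 10/(sqrt(5)*sqrt(200)) = 10/sqrt(1000) = 0.316228
theta = arccos(10/sqrt(1000)) = 71.5651 degrees

a·b = 10, theta = 71.5651 deg


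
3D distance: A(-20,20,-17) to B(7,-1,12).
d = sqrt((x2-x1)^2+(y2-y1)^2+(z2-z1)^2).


dx=27, dy=-21, dz=29
d = sqrt(729+441+841) = sqrt(2011) = 44.8442

44.8442


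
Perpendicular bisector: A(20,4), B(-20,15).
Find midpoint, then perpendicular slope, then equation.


Midpoint = (0, 9.5)
Slope of AB = dy/dx = 11/(-40) = -0.2750
Perp slope = -dx/dy = 40/11 = 3.6364
b = My - (perp slope)*Mx = 9.5 + (-40*0)/11 = 9.5 + 0 = 9.5000

y = 3.6364x + 9.5000


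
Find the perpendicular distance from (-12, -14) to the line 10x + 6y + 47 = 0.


|10*(-12) + 6*(-14) + 47| = |-157| = 157
sqrt(100 + 36) = sqrt(136) = 11.6619
d = 157/sqrt(136) = 13.4626

13.4626


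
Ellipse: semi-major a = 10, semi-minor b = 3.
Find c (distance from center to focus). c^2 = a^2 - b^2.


c^2 = 10^2 - 3^2 = 100 - 9 = 91
c = sqrt(91) = 9.5394

c = 9.5394


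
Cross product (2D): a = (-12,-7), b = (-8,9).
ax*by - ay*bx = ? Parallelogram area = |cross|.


cross = -12*9 + 7*(-8) = -108 - 56 = -164
Parallelogram area = |-164| = 164

cross = -164, parallelogram area = 164


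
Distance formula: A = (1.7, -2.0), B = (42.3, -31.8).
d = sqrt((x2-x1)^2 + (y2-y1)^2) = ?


dx = 42.3 - 1.7 = 40.6
dy = -31.8 + 2.0 = -29.8
d = sqrt(1648.36 + 888.04) = sqrt(2536.4) = 50.3627

50.3627


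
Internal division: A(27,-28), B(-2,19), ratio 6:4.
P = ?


Px = (6*(-2) + 4*27)/10 = 96/10 = 9.6000
Py = (6*19 + 4*(-28))/10 = 2/10 = 0.2000

P = (9.6000, 0.2000)


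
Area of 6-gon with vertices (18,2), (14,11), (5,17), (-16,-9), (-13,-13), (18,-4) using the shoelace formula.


sum(xi*y_{i+1}) = 18*11 + 14*17 + 5*(-9) - 16*(-13) - 13*(-4) + 18*2 = 687
sum(yi*x_{i+1}) = 2*14 + 11*5 + 17*(-16) - 9*(-13) - 13*18 - 4*18 = -378
Area = |687 + 378|/2 = 1065/2 = 532.5000

532.5000 sq units


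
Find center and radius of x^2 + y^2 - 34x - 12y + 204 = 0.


h = -D/2 = 34/2 = 17
k = -E/2 = 12/2 = 6
r^2 = h^2 + k^2 - F = 289 + 36 - 204 = 121
r = 11

Center (17, 6), radius = 11


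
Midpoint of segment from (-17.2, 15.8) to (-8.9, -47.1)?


Mx = (-17.2 - 8.9)/2 = -26.1/2 = -13.0500
My = (15.8 - 47.1)/2 = -31.3/2 = -15.6500

(-13.0500, -15.6500)


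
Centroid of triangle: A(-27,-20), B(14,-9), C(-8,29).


Gx = (-27+14- 8)/3 = -21/3 = -7.0000
Gy = (-20- 9+29)/3 = 0/3 = 0

G = (-7.0000, 0)


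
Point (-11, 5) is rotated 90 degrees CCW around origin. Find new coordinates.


cos(90) = 0, sin(90) = 1
x' = -11*0 - 5*1 = -5
y' = -11*1 + 5*0 = -11

(-5, -11)


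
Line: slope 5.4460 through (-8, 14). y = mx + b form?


y - 14 = 5.4460(x + 8)
y = 5.4460x + 14 - 5.4460*(-8)
y = 5.4460x + 57.5680

y = 5.4460x + 57.5680


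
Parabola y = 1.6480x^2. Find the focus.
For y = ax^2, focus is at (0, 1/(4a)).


a = 1.6480
4a = 6.5920
focus = (0, 1/6.5920) = (0, 0.1517)

Focus = (0, 0.1517)


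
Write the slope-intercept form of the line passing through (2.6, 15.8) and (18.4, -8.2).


m = (-24.0)/(15.8) = -1.5190
b = y1 - m*x1 = 15.8 - (-24.0*2.6)/(15.8) = 15.8 + 3.9494 = 19.7494

y = -1.5190x + 19.7494


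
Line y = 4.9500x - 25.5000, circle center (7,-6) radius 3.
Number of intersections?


Substitute y = 4.9500x - 25.5000: (x-7)^2 + (4.9500x- 25.5000+ 6)^2 = 9
Expand to Ax^2 + Bx + C = 0, where b-k = -19.5
A = 1+m^2 = 25.5025
B = 2(m(b-k) - h) = 2(4.9500*(-19.5) - 7) = -207.05
C = h^2 + (b-k)^2 - r^2 = 49 + 380.25 - 9 = 420.25
disc = B^2-4AC = 42869.7025 - 42869.7025 = 0
disc = 0

1 intersection point (tangent)


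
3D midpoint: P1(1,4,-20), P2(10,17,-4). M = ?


Mx = (1+10)/2 = 5.5000
My = (4+17)/2 = 10.5000
Mz = (-20- 4)/2 = -12.0000

M = (5.5000, 10.5000, -12.0000)


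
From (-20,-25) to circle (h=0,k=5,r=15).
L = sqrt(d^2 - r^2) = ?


d = sqrt((-20-0)^2 + (-25-5)^2) = sqrt(400+900) = 36.0555
L = sqrt(1300.0000 - 225) = sqrt(1075.0000) = 32.7872

32.7872


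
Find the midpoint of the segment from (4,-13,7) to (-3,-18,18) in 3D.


Mx = (4- 3)/2 = 0.5000
My = (-13- 18)/2 = -15.5000
Mz = (7+18)/2 = 12.5000

M = (0.5000, -15.5000, 12.5000)


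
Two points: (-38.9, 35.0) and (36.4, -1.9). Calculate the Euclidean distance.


dx = 36.4 + 38.9 = 75.3
dy = -1.9 - 35.0 = -36.9
d = sqrt(5670.09 + 1361.61) = sqrt(7031.7) = 83.8552

83.8552


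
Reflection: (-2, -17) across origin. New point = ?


Reflection rule for origin: (-x, -y)
(-2, -17) -> (2, 17)

(2, 17)


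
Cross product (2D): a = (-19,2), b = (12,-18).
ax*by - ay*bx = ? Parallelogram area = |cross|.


cross = -19*(-18) - 2*12 = 342 - 24 = 318
Parallelogram area = |318| = 318

cross = 318, parallelogram area = 318


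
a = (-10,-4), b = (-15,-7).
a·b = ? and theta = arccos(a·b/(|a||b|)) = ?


a·b = -10*(-15) - 4*(-7) = 150 + 28 = 178
|a| = sqrt(100+16) = 10.7703
|b| = sqrt(225+49) = 16.5529
cos(theta) = 178/(sqrt(116)*sqrt(274)) = 178/sqrt(31784) = 0.998426
theta = arccos(178/sqrt(31784)) = 3.2155 degrees

a·b = 178, theta = 3.2155 deg


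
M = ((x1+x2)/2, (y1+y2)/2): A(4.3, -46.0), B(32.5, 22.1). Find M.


Mx = (4.3 + 32.5)/2 = 36.8/2 = 18.4000
My = (-46.0 + 22.1)/2 = -23.9/2 = -11.9500

(18.4000, -11.9500)


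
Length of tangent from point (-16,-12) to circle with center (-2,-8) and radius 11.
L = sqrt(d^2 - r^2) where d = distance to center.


d = sqrt((-16+ 2)^2 + (-12+ 8)^2) = sqrt(196+16) = 14.5602
L = sqrt(212.0000 - 121) = sqrt(91.0000) = 9.5394

9.5394


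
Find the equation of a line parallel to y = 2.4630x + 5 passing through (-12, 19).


Parallel lines have equal slopes.
m2 = 2.4630
b2 = 19 - 2.4630*(-12) = 48.5560

y = 2.4630x + 48.5560


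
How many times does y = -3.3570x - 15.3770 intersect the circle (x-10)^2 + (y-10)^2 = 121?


Substitute y = -3.3570x - 15.3770: (x-10)^2 + (-3.3570x- 15.3770-10)^2 = 121
Expand to Ax^2 + Bx + C = 0, where b-k = -25.377
A = 1+m^2 = 12.269449
B = 2(m(b-k) - h) = 2(-3.3570*(-25.377) - 10) = 150.381178
C = h^2 + (b-k)^2 - r^2 = 100 + 643.992129 - 121 = 622.992129
disc = B^2-4AC = 22614.4987 - 30575.0806 = -7960.5819
disc < 0

0 intersection points


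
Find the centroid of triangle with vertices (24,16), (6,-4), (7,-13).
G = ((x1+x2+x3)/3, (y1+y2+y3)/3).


Gx = (24+6+7)/3 = 37/3 = 12.3333
Gy = (16- 4- 13)/3 = -1/3 = -0.3333

G = (12.3333, -0.3333)


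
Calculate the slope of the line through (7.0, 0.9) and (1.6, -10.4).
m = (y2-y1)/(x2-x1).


dy = -10.4 - 0.9 = -11.3
dx = 1.6 - 7.0 = -5.4
m = -11.3/(-5.4) = 2.0926

m = 2.0926


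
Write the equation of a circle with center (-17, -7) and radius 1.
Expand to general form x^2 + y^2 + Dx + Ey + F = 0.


(x+ 17)^2 + (y+ 7)^2 = 1^2
D = -2h = 34, E = -2k = 14
F = h^2+k^2-r^2 = 289+49-1 = 337

x^2 + y^2 + 34x + 14y + 337 = 0


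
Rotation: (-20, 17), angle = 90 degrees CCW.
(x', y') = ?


cos(90) = 0, sin(90) = 1
x' = -20*0 - 17*1 = -17
y' = -20*1 + 17*0 = -20

(-17, -20)


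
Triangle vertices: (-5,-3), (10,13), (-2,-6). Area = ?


-5*(13+ 6) = -95
10*(-6+ 3) = -30
-2*(-3-13) = 32
sum = -93
Area = |-93|/2 = 46.5000

46.5000 sq units


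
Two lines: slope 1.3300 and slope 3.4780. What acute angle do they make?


m1-m2 = -2.148
1+m1*m2 = 5.62574
tan(theta) = |-2.148/5.62574| = 0.381816
theta = arctan(|-2.148/5.62574|) = 20.8977 degrees (acute angle)

20.8977 degrees


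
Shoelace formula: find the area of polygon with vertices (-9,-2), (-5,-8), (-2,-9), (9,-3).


sum(xi*y_{i+1}) = -9*(-8) - 5*(-9) - 2*(-3) + 9*(-2) = 105
sum(yi*x_{i+1}) = -2*(-5) - 8*(-2) - 9*9 - 3*(-9) = -28
Area = |105 + 28|/2 = 133/2 = 66.5000

66.5000 sq units


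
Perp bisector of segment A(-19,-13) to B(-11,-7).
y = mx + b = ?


Midpoint = (-15, -10)
Slope of AB = dy/dx = 6/8 = 0.7500
Perp slope = -dx/dy = -8/6 = -1.3333
b = My - (perp slope)*Mx = -10 + (8*(-15))/6 = -10 - 20.0000 = -30.0000

y = -1.3333x - 30.0000


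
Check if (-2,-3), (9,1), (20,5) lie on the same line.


-2*(1-5) + 9*(5+ 3) + 20*(-3-1)
= 8 + 72 - 80 = 0

Yes, collinear (determinant = 0)


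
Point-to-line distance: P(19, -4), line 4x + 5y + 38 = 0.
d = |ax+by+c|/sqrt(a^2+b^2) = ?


|4*19 + 5*(-4) + 38| = |94| = 94
sqrt(16 + 25) = sqrt(41) = 6.4031
d = 94/sqrt(41) = 14.6803

14.6803


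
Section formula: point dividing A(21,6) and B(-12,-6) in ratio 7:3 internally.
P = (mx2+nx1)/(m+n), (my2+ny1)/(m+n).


Px = (7*(-12) + 3*21)/10 = -21/10 = -2.1000
Py = (7*(-6) + 3*6)/10 = -24/10 = -2.4000

P = (-2.1000, -2.4000)


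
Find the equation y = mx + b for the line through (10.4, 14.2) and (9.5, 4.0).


m = (-10.2)/(-0.9) = 11.3333
b = y1 - m*x1 = 14.2 - (-10.2*10.4)/(-0.9) = 14.2 - 117.8667 = -103.6667

y = 11.3333x - 103.6667


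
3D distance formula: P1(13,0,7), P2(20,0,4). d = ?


dx=7, dy=0, dz=-3
d = sqrt(49+0+9) = sqrt(58) = 7.6158

7.6158


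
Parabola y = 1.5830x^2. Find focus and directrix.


a = 1.5830
1/(4a) = 0.1579
Focus = (0, 0.1579)
Directrix: y = -0.1579

Focus = (0, 0.1579), Directrix: y = -0.1579


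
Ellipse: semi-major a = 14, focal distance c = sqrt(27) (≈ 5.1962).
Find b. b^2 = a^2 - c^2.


b^2 = 14^2 - (sqrt(27))^2 = 196 - 27 = 169
b = sqrt(169) = 13

b = 13


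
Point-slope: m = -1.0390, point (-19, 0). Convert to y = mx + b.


y - 0 = -1.0390(x + 19)
y = -1.0390x + 0 + 1.0390*(-19)
y = -1.0390x - 19.7410

y = -1.0390x - 19.7410


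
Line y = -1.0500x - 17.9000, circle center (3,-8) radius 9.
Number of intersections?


Substitute y = -1.0500x - 17.9000: (x-3)^2 + (-1.0500x- 17.9000+ 8)^2 = 81
Expand to Ax^2 + Bx + C = 0, where b-k = -9.9
A = 1+m^2 = 2.1025
B = 2(m(b-k) - h) = 2(-1.0500*(-9.9) - 3) = 14.79
C = h^2 + (b-k)^2 - r^2 = 9 + 98.01 - 81 = 26.01
disc = B^2-4AC = 218.7441 - 218.7441 = 0
disc = 0

1 intersection point (tangent)


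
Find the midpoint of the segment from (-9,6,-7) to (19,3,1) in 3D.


Mx = (-9+19)/2 = 5.0000
My = (6+3)/2 = 4.5000
Mz = (-7+1)/2 = -3.0000

M = (5.0000, 4.5000, -3.0000)


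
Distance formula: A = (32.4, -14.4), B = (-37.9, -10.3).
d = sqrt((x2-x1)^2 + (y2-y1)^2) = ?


dx = -37.9 - 32.4 = -70.3
dy = -10.3 + 14.4 = 4.1
d = sqrt(4942.09 + 16.81) = sqrt(4958.9) = 70.4195

70.4195


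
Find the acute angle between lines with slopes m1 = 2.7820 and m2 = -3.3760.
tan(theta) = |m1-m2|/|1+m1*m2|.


m1-m2 = 6.158
1+m1*m2 = -8.392032
tan(theta) = |6.158/(-8.392032)| = 0.733791
theta = arctan(|6.158/(-8.392032)|) = 36.2709 degrees (acute angle)

36.2709 degrees


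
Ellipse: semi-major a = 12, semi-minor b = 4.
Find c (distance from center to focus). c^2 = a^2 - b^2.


c^2 = 12^2 - 4^2 = 144 - 16 = 128
c = sqrt(128) = 11.3137

c = 11.3137


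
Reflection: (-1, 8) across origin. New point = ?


Reflection rule for origin: (-x, -y)
(-1, 8) -> (1, -8)

(1, -8)


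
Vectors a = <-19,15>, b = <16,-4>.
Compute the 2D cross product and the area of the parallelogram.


cross = -19*(-4) - 15*16 = 76 - 240 = -164
Parallelogram area = |-164| = 164

cross = -164, parallelogram area = 164


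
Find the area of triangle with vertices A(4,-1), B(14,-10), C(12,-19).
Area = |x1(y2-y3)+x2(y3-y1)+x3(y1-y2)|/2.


4*(-10+ 19) = 36
14*(-19+ 1) = -252
12*(-1+ 10) = 108
sum = -108
Area = |-108|/2 = 54.0000

54.0000 sq units


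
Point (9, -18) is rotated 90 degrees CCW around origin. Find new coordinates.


cos(90) = 0, sin(90) = 1
x' = 9*0 + 18*1 = 18
y' = 9*1 - 18*0 = 9

(18, 9)


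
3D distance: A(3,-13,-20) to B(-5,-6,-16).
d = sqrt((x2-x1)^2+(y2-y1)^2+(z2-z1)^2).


dx=-8, dy=7, dz=4
d = sqrt(64+49+16) = sqrt(129) = 11.3578

11.3578


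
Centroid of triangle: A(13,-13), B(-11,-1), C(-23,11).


Gx = (13- 11- 23)/3 = -21/3 = -7.0000
Gy = (-13- 1+11)/3 = -3/3 = -1.0000

G = (-7.0000, -1.0000)


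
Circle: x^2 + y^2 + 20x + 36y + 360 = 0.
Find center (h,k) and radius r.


h = -D/2 = -20/2 = -10
k = -E/2 = -36/2 = -18
r^2 = h^2 + k^2 - F = 100 + 324 - 360 = 64
r = 8

Center (-10, -18), radius = 8


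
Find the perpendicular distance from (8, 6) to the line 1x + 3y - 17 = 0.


|1*8 + 3*6 - 17| = |9| = 9
sqrt(1 + 9) = sqrt(10) = 3.1623
d = 9/sqrt(10) = 2.8460

2.8460


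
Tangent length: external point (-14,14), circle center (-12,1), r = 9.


d = sqrt((-14+ 12)^2 + (14-1)^2) = sqrt(4+169) = 13.1529
L = sqrt(173.0000 - 81) = sqrt(92.0000) = 9.5917

9.5917


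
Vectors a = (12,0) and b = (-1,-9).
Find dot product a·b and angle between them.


a·b = 12*(-1) + 0*(-9) = -12 + 0 = -12
|a| = sqrt(144+0) = 12.0000
|b| = sqrt(1+81) = 9.0554
cos(theta) = -12/(sqrt(144)*sqrt(82)) = -12/sqrt(11808) = -0.110432
theta = arccos(-12/sqrt(11808)) = 96.3402 degrees

a·b = -12, theta = 96.3402 deg


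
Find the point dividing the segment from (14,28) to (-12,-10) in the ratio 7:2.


Px = (7*(-12) + 2*14)/9 = -56/9 = -6.2222
Py = (7*(-10) + 2*28)/9 = -14/9 = -1.5556

P = (-6.2222, -1.5556)


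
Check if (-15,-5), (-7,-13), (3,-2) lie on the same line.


-15*(-13+ 2) - 7*(-2+ 5) + 3*(-5+ 13)
= 165 - 21 + 24 = 168

No, not collinear (determinant = 168)


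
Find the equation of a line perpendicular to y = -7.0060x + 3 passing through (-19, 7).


Perpendicular slope = -1/m1 = -1/(-7.0060) = 0.1427
b2 = y0 - m2*x0 = 7 - 19/(-7.0060) = 7 + 2.7120 = 9.7120

y = 0.1427x + 9.7120


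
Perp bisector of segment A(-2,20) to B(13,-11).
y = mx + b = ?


Midpoint = (5.5, 4.5)
Slope of AB = dy/dx = -31/15 = -2.0667
Perp slope = -dx/dy = 15/31 = 0.4839
b = My - (perp slope)*Mx = 4.5 + (15*5.5)/(-31) = 4.5 - 2.6613 = 1.8387

y = 0.4839x + 1.8387


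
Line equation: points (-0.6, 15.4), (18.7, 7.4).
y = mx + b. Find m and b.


m = (-8.0)/(19.3) = -0.4145
b = y1 - m*x1 = 15.4 - (-8.0*(-0.6))/(19.3) = 15.4 - 0.2487 = 15.1513

y = -0.4145x + 15.1513


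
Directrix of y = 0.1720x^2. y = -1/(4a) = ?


a = 0.1720
1/(4a) = 1.4535
directrix: y = -1.4535 = -1.4535

y = -1.4535


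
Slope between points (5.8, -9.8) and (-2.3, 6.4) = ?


dy = 6.4 + 9.8 = 16.2
dx = -2.3 - 5.8 = -8.1
m = 16.2/(-8.1) = -2.0000

m = -2.0000


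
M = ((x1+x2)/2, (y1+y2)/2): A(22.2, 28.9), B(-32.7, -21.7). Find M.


Mx = (22.2 - 32.7)/2 = -10.5/2 = -5.2500
My = (28.9 - 21.7)/2 = 7.2/2 = 3.6000

(-5.2500, 3.6000)


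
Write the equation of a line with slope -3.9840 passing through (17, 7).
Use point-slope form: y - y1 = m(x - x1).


y - 7 = -3.9840(x - 17)
y = -3.9840x + 7 + 3.9840*17
y = -3.9840x + 74.7280

y = -3.9840x + 74.7280


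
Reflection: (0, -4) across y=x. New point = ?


Reflection rule for y=x: (y, x)
(0, -4) -> (-4, 0)

(-4, 0)


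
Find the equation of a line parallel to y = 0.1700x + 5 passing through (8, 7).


Parallel lines have equal slopes.
m2 = 0.1700
b2 = 7 - 0.1700*8 = 5.6400

y = 0.1700x + 5.6400


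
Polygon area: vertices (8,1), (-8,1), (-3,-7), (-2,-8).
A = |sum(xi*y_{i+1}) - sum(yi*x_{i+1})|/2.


sum(xi*y_{i+1}) = 8*1 - 8*(-7) - 3*(-8) - 2*1 = 86
sum(yi*x_{i+1}) = 1*(-8) + 1*(-3) - 7*(-2) - 8*8 = -61
Area = |86 + 61|/2 = 147/2 = 73.5000

73.5000 sq units


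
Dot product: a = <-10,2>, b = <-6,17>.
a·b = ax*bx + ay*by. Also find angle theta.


a·b = -10*(-6) + 2*17 = 60 + 34 = 94
|a| = sqrt(100+4) = 10.1980
|b| = sqrt(36+289) = 18.0278
cos(theta) = 94/(sqrt(104)*sqrt(325)) = 94/sqrt(33800) = 0.511293
theta = arccos(94/sqrt(33800)) = 59.2500 degrees

a·b = 94, theta = 59.2500 deg


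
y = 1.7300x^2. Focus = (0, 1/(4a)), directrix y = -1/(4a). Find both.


a = 1.7300
1/(4a) = 0.1445
Focus = (0, 0.1445)
Directrix: y = -0.1445

Focus = (0, 0.1445), Directrix: y = -0.1445


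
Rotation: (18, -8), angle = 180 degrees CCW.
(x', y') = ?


cos(180) = -1, sin(180) = 0
x' = 18*(-1) + 8*0 = -18
y' = 18*0 - 8*(-1) = 8

(-18, 8)


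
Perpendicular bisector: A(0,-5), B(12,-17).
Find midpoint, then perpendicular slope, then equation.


Midpoint = (6, -11)
Slope of AB = dy/dx = -12/12 = -1.0000
Perp slope = -dx/dy = 12/12 = 1.0000
b = My - (perp slope)*Mx = -11 + (12*6)/(-12) = -11 - 6.0000 = -17.0000

y = 1.0000x - 17.0000


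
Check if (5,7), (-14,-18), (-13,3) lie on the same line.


5*(-18-3) - 14*(3-7) - 13*(7+ 18)
= -105 + 56 - 325 = -374

No, not collinear (determinant = -374)


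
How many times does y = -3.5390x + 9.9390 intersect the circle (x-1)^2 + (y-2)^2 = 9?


Substitute y = -3.5390x + 9.9390: (x-1)^2 + (-3.5390x+9.9390-2)^2 = 9
Expand to Ax^2 + Bx + C = 0, where b-k = 7.939
A = 1+m^2 = 13.524521
B = 2(m(b-k) - h) = 2(-3.5390*7.939 - 1) = -58.192242
C = h^2 + (b-k)^2 - r^2 = 1 + 63.027721 - 9 = 55.027721
disc = B^2-4AC = 3386.3370 - 2976.8943 = 409.4427
disc > 0

2 intersection points


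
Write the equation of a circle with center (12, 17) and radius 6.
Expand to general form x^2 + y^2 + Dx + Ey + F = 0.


(x-12)^2 + (y-17)^2 = 6^2
D = -2h = -24, E = -2k = -34
F = h^2+k^2-r^2 = 144+289-36 = 397

x^2 + y^2 - 24x - 34y + 397 = 0


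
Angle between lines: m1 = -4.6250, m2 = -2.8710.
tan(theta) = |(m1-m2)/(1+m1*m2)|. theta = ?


m1-m2 = -1.754
1+m1*m2 = 14.278375
tan(theta) = |-1.754/14.278375| = 0.122843
theta = arctan(|-1.754/14.278375|) = 7.0033 degrees (acute angle)

7.0033 degrees


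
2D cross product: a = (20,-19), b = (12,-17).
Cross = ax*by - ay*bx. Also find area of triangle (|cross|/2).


cross = 20*(-17) + 19*12 = -340 + 228 = -112
Triangle area = |-112|/2 = 112/2 = 56.0000

cross = -112, triangle area = 56.0000


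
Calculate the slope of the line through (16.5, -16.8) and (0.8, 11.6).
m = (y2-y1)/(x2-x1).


dy = 11.6 + 16.8 = 28.4
dx = 0.8 - 16.5 = -15.7
m = 28.4/(-15.7) = -1.8089

m = -1.8089


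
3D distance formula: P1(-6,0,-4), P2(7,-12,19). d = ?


dx=13, dy=-12, dz=23
d = sqrt(169+144+529) = sqrt(842) = 29.0172

29.0172


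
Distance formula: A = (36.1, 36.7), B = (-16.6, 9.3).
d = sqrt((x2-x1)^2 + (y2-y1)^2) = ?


dx = -16.6 - 36.1 = -52.7
dy = 9.3 - 36.7 = -27.4
d = sqrt(2777.29 + 750.76) = sqrt(3528.05) = 59.3974

59.3974


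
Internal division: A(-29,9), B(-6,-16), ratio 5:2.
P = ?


Px = (5*(-6) + 2*(-29))/7 = -88/7 = -12.5714
Py = (5*(-16) + 2*9)/7 = -62/7 = -8.8571

P = (-12.5714, -8.8571)


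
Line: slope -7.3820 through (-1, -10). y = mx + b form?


y + 10 = -7.3820(x + 1)
y = -7.3820x - 10 + 7.3820*(-1)
y = -7.3820x - 17.3820

y = -7.3820x - 17.3820


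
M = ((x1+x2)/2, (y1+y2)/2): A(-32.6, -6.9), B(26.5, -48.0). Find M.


Mx = (-32.6 + 26.5)/2 = -6.1/2 = -3.0500
My = (-6.9 - 48.0)/2 = -54.9/2 = -27.4500

(-3.0500, -27.4500)


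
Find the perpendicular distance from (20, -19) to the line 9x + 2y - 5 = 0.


|9*20 + 2*(-19) - 5| = |137| = 137
sqrt(81 + 4) = sqrt(85) = 9.2195
d = 137/sqrt(85) = 14.8597

14.8597


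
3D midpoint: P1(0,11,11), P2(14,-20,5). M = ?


Mx = (0+14)/2 = 7.0000
My = (11- 20)/2 = -4.5000
Mz = (11+5)/2 = 8.0000

M = (7.0000, -4.5000, 8.0000)


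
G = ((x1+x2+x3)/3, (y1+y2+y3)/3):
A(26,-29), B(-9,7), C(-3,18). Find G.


Gx = (26- 9- 3)/3 = 14/3 = 4.6667
Gy = (-29+7+18)/3 = -4/3 = -1.3333

G = (4.6667, -1.3333)


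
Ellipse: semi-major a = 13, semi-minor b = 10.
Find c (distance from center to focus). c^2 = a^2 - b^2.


c^2 = 13^2 - 10^2 = 169 - 100 = 69
c = sqrt(69) = 8.3066

c = 8.3066


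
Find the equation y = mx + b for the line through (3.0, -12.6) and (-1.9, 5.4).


m = (18.0)/(-4.9) = -3.6735
b = y1 - m*x1 = -12.6 - (18.0*3.0)/(-4.9) = -12.6 + 11.0204 = -1.5796

y = -3.6735x - 1.5796


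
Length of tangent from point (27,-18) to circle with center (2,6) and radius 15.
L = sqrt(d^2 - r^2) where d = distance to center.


d = sqrt((27-2)^2 + (-18-6)^2) = sqrt(625+576) = 34.6554
L = sqrt(1201.0000 - 225) = sqrt(976.0000) = 31.2410

31.2410


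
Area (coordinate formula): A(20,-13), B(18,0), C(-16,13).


20*(0-13) = -260
18*(13+ 13) = 468
-16*(-13-0) = 208
sum = 416
Area = |416|/2 = 208.0000

208.0000 sq units


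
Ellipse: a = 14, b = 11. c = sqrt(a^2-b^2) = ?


c^2 = 14^2 - 11^2 = 196 - 121 = 75
c = sqrt(75) = 8.6603

c = 8.6603


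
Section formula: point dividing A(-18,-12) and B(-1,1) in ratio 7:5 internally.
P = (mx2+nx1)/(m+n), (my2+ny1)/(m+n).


Px = (7*(-1) + 5*(-18))/12 = -97/12 = -8.0833
Py = (7*1 + 5*(-12))/12 = -53/12 = -4.4167

P = (-8.0833, -4.4167)


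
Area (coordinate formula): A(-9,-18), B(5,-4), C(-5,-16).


-9*(-4+ 16) = -108
5*(-16+ 18) = 10
-5*(-18+ 4) = 70
sum = -28
Area = |-28|/2 = 14.0000

14.0000 sq units


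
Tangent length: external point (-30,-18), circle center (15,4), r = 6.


d = sqrt((-30-15)^2 + (-18-4)^2) = sqrt(2025+484) = 50.0899
L = sqrt(2509.0000 - 36) = sqrt(2473.0000) = 49.7293

49.7293


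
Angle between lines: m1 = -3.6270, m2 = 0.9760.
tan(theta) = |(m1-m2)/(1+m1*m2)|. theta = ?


m1-m2 = -4.603
1+m1*m2 = -2.539952
tan(theta) = |-4.603/(-2.539952)| = 1.812239
theta = arctan(|-4.603/(-2.539952)|) = 61.1099 degrees (acute angle)

61.1099 degrees


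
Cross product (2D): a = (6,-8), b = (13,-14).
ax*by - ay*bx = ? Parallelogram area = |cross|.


cross = 6*(-14) + 8*13 = -84 + 104 = 20
Parallelogram area = |20| = 20

cross = 20, parallelogram area = 20


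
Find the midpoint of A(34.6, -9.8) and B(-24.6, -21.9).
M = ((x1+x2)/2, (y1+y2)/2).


Mx = (34.6 - 24.6)/2 = 10.0/2 = 5.0000
My = (-9.8 - 21.9)/2 = -31.7/2 = -15.8500

(5.0000, -15.8500)


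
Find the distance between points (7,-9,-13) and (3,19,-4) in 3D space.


dx=-4, dy=28, dz=9
d = sqrt(16+784+81) = sqrt(881) = 29.6816

29.6816


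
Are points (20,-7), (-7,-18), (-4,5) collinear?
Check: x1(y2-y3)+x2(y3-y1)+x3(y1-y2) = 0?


20*(-18-5) - 7*(5+ 7) - 4*(-7+ 18)
= -460 - 84 - 44 = -588

No, not collinear (determinant = -588)


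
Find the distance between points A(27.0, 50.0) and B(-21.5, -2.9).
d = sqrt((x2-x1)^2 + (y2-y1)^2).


dx = -21.5 - 27.0 = -48.5
dy = -2.9 - 50.0 = -52.9
d = sqrt(2352.25 + 2798.41) = sqrt(5150.66) = 71.7681

71.7681


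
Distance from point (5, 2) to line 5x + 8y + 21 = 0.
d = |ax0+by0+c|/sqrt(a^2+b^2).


|5*5 + 8*2 + 21| = |62| = 62
sqrt(25 + 64) = sqrt(89) = 9.4340
d = 62/sqrt(89) = 6.5720

6.5720


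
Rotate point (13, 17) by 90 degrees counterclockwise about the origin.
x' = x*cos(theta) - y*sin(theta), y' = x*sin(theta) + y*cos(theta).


cos(90) = 0, sin(90) = 1
x' = 13*0 - 17*1 = -17
y' = 13*1 + 17*0 = 13

(-17, 13)


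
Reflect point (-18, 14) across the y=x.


Reflection rule for y=x: (y, x)
(-18, 14) -> (14, -18)

(14, -18)


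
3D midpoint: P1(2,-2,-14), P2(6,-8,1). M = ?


Mx = (2+6)/2 = 4.0000
My = (-2- 8)/2 = -5.0000
Mz = (-14+1)/2 = -6.5000

M = (4.0000, -5.0000, -6.5000)


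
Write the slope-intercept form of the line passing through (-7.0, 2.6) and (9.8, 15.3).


m = (12.7)/(16.8) = 0.7560
b = y1 - m*x1 = 2.6 - (12.7*(-7.0))/(16.8) = 2.6 + 5.2917 = 7.8917

y = 0.7560x + 7.8917


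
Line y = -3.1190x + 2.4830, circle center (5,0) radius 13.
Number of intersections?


Substitute y = -3.1190x + 2.4830: (x-5)^2 + (-3.1190x+2.4830-0)^2 = 169
Expand to Ax^2 + Bx + C = 0, where b-k = 2.483
A = 1+m^2 = 10.728161
B = 2(m(b-k) - h) = 2(-3.1190*2.483 - 5) = -25.488954
C = h^2 + (b-k)^2 - r^2 = 25 + 6.165289 - 169 = -137.834711
disc = B^2-4AC = 649.6868 + 5914.8519 = 6564.5387
disc > 0

2 intersection points


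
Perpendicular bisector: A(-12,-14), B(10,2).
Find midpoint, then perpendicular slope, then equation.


Midpoint = (-1, -6)
Slope of AB = dy/dx = 16/22 = 0.7273
Perp slope = -dx/dy = -22/16 = -1.3750
b = My - (perp slope)*Mx = -6 + (22*(-1))/16 = -6 - 1.3750 = -7.3750

y = -1.3750x - 7.3750


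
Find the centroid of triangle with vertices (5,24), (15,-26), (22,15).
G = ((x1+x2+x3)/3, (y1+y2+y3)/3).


Gx = (5+15+22)/3 = 42/3 = 14.0000
Gy = (24- 26+15)/3 = 13/3 = 4.3333

G = (14.0000, 4.3333)


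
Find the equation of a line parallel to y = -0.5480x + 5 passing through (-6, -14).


Parallel lines have equal slopes.
m2 = -0.5480
b2 = -14 + 0.5480*(-6) = -17.2880

y = -0.5480x - 17.2880


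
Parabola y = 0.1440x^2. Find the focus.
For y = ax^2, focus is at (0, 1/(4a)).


a = 0.1440
4a = 0.5760
focus = (0, 1/0.5760) = (0, 1.7361)

Focus = (0, 1.7361)


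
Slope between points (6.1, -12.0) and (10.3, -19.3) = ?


dy = -19.3 + 12.0 = -7.3
dx = 10.3 - 6.1 = 4.2
m = -7.3/4.2 = -1.7381

m = -1.7381


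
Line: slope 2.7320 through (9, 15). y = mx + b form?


y - 15 = 2.7320(x - 9)
y = 2.7320x + 15 - 2.7320*9
y = 2.7320x - 9.5880

y = 2.7320x - 9.5880


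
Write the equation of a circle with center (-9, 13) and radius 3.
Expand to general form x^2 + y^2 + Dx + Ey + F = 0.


(x+ 9)^2 + (y-13)^2 = 3^2
D = -2h = 18, E = -2k = -26
F = h^2+k^2-r^2 = 81+169-9 = 241

x^2 + y^2 + 18x - 26y + 241 = 0


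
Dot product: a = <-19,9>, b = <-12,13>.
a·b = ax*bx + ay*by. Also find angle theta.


a·b = -19*(-12) + 9*13 = 228 + 117 = 345
|a| = sqrt(361+81) = 21.0238
|b| = sqrt(144+169) = 17.6918
cos(theta) = 345/(sqrt(442)*sqrt(313)) = 345/sqrt(138346) = 0.927547
theta = arccos(345/sqrt(138346)) = 21.9444 degrees

a·b = 345, theta = 21.9444 deg


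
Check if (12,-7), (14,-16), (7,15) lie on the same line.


12*(-16-15) + 14*(15+ 7) + 7*(-7+ 16)
= -372 + 308 + 63 = -1

No, not collinear (determinant = -1)


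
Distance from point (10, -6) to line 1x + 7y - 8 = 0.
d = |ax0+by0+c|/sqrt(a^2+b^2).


|1*10 + 7*(-6) - 8| = |-40| = 40
sqrt(1 + 49) = sqrt(50) = 7.0711
d = 40/sqrt(50) = 5.6569

5.6569


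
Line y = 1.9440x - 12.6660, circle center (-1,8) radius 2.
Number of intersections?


Substitute y = 1.9440x - 12.6660: (x+ 1)^2 + (1.9440x- 12.6660-8)^2 = 4
Expand to Ax^2 + Bx + C = 0, where b-k = -20.666
A = 1+m^2 = 4.779136
B = 2(m(b-k) - h) = 2(1.9440*(-20.666) + 1) = -78.349408
C = h^2 + (b-k)^2 - r^2 = 1 + 427.083556 - 4 = 424.083556
disc = B^2-4AC = 6138.6297 - 8107.0120 = -1968.3823
disc < 0

0 intersection points


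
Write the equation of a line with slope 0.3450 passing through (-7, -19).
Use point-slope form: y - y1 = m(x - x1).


y + 19 = 0.3450(x + 7)
y = 0.3450x - 19 - 0.3450*(-7)
y = 0.3450x - 16.5850

y = 0.3450x - 16.5850


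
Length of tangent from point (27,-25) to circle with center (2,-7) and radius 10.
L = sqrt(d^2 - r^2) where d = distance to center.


d = sqrt((27-2)^2 + (-25+ 7)^2) = sqrt(625+324) = 30.8058
L = sqrt(949.0000 - 100) = sqrt(849.0000) = 29.1376

29.1376


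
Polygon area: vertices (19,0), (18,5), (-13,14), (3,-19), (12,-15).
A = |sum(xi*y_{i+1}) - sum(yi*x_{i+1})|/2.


sum(xi*y_{i+1}) = 19*5 + 18*14 - 13*(-19) + 3*(-15) + 12*0 = 549
sum(yi*x_{i+1}) = 0*18 + 5*(-13) + 14*3 - 19*12 - 15*19 = -536
Area = |549 + 536|/2 = 1085/2 = 542.5000

542.5000 sq units


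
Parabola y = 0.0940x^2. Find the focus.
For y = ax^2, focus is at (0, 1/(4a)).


a = 0.0940
4a = 0.3760
focus = (0, 1/0.3760) = (0, 2.6596)

Focus = (0, 2.6596)


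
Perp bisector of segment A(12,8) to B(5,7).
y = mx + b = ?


Midpoint = (8.5, 7.5)
Slope of AB = dy/dx = -1/(-7) = 0.1429
Perp slope = -dx/dy = -7/1 = -7.0000
b = My - (perp slope)*Mx = 7.5 + (-7*8.5)/(-1) = 7.5 + 59.5000 = 67.0000

y = -7.0000x + 67.0000


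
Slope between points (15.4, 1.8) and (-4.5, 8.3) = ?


dy = 8.3 - 1.8 = 6.5
dx = -4.5 - 15.4 = -19.9
m = 6.5/(-19.9) = -0.3266

m = -0.3266


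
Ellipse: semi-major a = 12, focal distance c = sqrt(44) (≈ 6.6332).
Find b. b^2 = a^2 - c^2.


b^2 = 12^2 - (sqrt(44))^2 = 144 - 44 = 100
b = sqrt(100) = 10

b = 10


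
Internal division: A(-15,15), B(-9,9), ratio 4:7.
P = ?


Px = (4*(-9) + 7*(-15))/11 = -141/11 = -12.8182
Py = (4*9 + 7*15)/11 = 141/11 = 12.8182

P = (-12.8182, 12.8182)


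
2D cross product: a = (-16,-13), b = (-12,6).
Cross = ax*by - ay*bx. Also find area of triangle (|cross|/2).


cross = -16*6 + 13*(-12) = -96 - 156 = -252
Triangle area = |-252|/2 = 252/2 = 126.0000

cross = -252, triangle area = 126.0000


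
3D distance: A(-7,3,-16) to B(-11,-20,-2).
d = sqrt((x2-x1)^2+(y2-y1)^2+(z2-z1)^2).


dx=-4, dy=-23, dz=14
d = sqrt(16+529+196) = sqrt(741) = 27.2213

27.2213


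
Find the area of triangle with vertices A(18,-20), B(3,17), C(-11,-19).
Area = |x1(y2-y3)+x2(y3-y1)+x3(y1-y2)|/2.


18*(17+ 19) = 648
3*(-19+ 20) = 3
-11*(-20-17) = 407
sum = 1058
Area = |1058|/2 = 529.0000

529.0000 sq units


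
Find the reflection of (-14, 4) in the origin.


Reflection rule for origin: (-x, -y)
(-14, 4) -> (14, -4)

(14, -4)


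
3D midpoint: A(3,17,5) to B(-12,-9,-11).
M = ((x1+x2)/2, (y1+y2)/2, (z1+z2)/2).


Mx = (3- 12)/2 = -4.5000
My = (17- 9)/2 = 4.0000
Mz = (5- 11)/2 = -3.0000

M = (-4.5000, 4.0000, -3.0000)


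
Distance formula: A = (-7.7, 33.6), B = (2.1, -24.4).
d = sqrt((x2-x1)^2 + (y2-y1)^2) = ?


dx = 2.1 + 7.7 = 9.8
dy = -24.4 - 33.6 = -58.0
d = sqrt(96.04 + 3364.0) = sqrt(3460.04) = 58.8221

58.8221


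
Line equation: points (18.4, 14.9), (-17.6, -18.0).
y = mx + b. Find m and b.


m = (-32.9)/(-36.0) = 0.9139
b = y1 - m*x1 = 14.9 - (-32.9*18.4)/(-36.0) = 14.9 - 16.8156 = -1.9156

y = 0.9139x - 1.9156


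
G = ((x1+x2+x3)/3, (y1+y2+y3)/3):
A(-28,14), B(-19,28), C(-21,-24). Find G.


Gx = (-28- 19- 21)/3 = -68/3 = -22.6667
Gy = (14+28- 24)/3 = 18/3 = 6.0000

G = (-22.6667, 6.0000)


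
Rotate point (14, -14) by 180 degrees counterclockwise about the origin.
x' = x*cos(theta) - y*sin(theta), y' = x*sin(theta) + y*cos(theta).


cos(180) = -1, sin(180) = 0
x' = 14*(-1) + 14*0 = -14
y' = 14*0 - 14*(-1) = 14

(-14, 14)


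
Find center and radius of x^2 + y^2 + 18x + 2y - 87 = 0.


h = -D/2 = -18/2 = -9
k = -E/2 = -2/2 = -1
r^2 = h^2 + k^2 - F = 81 + 1 + 87 = 169
r = 13

Center (-9, -1), radius = 13


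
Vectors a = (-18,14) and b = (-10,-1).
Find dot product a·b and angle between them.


a·b = -18*(-10) + 14*(-1) = 180 - 14 = 166
|a| = sqrt(324+196) = 22.8035
|b| = sqrt(100+1) = 10.0499
cos(theta) = 166/(sqrt(520)*sqrt(101)) = 166/sqrt(52520) = 0.724345
theta = arccos(166/sqrt(52520)) = 43.5856 degrees

a·b = 166, theta = 43.5856 deg


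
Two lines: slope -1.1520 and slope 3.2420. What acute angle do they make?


m1-m2 = -4.394
1+m1*m2 = -2.734784
tan(theta) = |-4.394/(-2.734784)| = 1.606708
theta = arctan(|-4.394/(-2.734784)|) = 58.1023 degrees (acute angle)

58.1023 degrees


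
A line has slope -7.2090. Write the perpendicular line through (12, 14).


Perpendicular slope = -1/m1 = -1/(-7.2090) = 0.1387
b2 = y0 - m2*x0 = 14 + 12/(-7.2090) = 14 - 1.6646 = 12.3354

y = 0.1387x + 12.3354


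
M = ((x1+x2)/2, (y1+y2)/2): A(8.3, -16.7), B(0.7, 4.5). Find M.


Mx = (8.3 + 0.7)/2 = 9.0/2 = 4.5000
My = (-16.7 + 4.5)/2 = -12.2/2 = -6.1000

(4.5000, -6.1000)


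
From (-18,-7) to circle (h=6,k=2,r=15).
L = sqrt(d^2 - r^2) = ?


d = sqrt((-18-6)^2 + (-7-2)^2) = sqrt(576+81) = 25.6320
L = sqrt(657.0000 - 225) = sqrt(432.0000) = 20.7846

20.7846


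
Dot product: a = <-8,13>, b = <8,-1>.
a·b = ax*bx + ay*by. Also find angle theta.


a·b = -8*8 + 13*(-1) = -64 - 13 = -77
|a| = sqrt(64+169) = 15.2643
|b| = sqrt(64+1) = 8.0623
cos(theta) = -77/(sqrt(233)*sqrt(65)) = -77/sqrt(15145) = -0.625685
theta = arccos(-77/sqrt(15145)) = 128.7325 degrees

a·b = -77, theta = 128.7325 deg


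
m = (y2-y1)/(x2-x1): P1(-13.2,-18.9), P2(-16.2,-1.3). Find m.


dy = -1.3 + 18.9 = 17.6
dx = -16.2 + 13.2 = -3.0
m = 17.6/(-3.0) = -5.8667

m = -5.8667


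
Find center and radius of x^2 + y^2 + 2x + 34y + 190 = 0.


h = -D/2 = -2/2 = -1
k = -E/2 = -34/2 = -17
r^2 = h^2 + k^2 - F = 1 + 289 - 190 = 100
r = 10

Center (-1, -17), radius = 10


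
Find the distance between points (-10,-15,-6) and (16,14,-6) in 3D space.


dx=26, dy=29, dz=0
d = sqrt(676+841+0) = sqrt(1517) = 38.9487

38.9487


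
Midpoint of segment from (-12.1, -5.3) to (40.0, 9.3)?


Mx = (-12.1 + 40.0)/2 = 27.9/2 = 13.9500
My = (-5.3 + 9.3)/2 = 4/2 = 2.0000

(13.9500, 2.0000)


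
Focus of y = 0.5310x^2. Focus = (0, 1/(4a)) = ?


a = 0.5310
4a = 2.1240
focus = (0, 1/2.1240) = (0, 0.4708)

Focus = (0, 0.4708)


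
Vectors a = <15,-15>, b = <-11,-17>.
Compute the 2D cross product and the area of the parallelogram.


cross = 15*(-17) + 15*(-11) = -255 - 165 = -420
Parallelogram area = |-420| = 420

cross = -420, parallelogram area = 420


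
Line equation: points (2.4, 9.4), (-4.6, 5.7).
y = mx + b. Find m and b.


m = (-3.7)/(-7.0) = 0.5286
b = y1 - m*x1 = 9.4 - (-3.7*2.4)/(-7.0) = 9.4 - 1.2686 = 8.1314

y = 0.5286x + 8.1314


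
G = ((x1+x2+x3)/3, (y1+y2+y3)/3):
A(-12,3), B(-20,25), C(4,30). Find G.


Gx = (-12- 20+4)/3 = -28/3 = -9.3333
Gy = (3+25+30)/3 = 58/3 = 19.3333

G = (-9.3333, 19.3333)
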